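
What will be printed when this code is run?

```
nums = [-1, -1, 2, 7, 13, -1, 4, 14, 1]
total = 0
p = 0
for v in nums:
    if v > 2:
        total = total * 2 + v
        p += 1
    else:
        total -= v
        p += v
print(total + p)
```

137

v=-1: not >2, total = 0-(-1) = 1; p=-1
v=-1: not >2, total = 1-(-1) = 2; p=-2
v=2: not >2, total = 2-2 = 0; p=0
v=7: >2, total = 0*2+7 = 7; p=1
v=13: >2, total = 7*2+13 = 27; p=2
v=-1: not >2, total = 27-(-1) = 28; p=1
v=4: >2, total = 28*2+4 = 60; p=2
v=14: >2, total = 60*2+14 = 134; p=3
v=1: not >2, total = 134-1 = 133; p=4
total+p = 133+4 = 137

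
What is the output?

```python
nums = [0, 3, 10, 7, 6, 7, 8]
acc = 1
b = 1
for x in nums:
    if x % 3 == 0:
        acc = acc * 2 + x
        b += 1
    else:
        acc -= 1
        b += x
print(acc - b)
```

x=0: %3==0, acc = 1*2+0 = 2; b=2
x=3: %3==0, acc = 2*2+3 = 7; b=3
x=10: not %3==0, acc = 7-1 = 6; b=13
x=7: not %3==0, acc = 6-1 = 5; b=20
x=6: %3==0, acc = 5*2+6 = 16; b=21
x=7: not %3==0, acc = 16-1 = 15; b=28
x=8: not %3==0, acc = 15-1 = 14; b=36
acc-b = 14-36 = -22

-22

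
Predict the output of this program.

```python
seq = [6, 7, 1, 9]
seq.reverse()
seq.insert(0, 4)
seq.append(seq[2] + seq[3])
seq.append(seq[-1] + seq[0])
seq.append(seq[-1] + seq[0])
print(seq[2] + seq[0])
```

reverse → [9, 1, 7, 6]
insert 4 at 0 → [4, 9, 1, 7, 6]
append seq[2]+seq[3] = 1+7 = 8 → [4, 9, 1, 7, 6, 8]
append seq[-1]+seq[0] = 8+4 = 12 → [4, 9, 1, 7, 6, 8, 12]
append seq[-1]+seq[0] = 12+4 = 16 → [4, 9, 1, 7, 6, 8, 12, 16]
seq[2]+seq[0] = 1+4 = 5

5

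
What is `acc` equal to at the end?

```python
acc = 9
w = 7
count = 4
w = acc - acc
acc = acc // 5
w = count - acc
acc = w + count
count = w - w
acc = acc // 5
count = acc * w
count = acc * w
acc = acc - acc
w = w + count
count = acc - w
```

w = 9-9 = 0
acc = 9//5 = 1
w = 4-1 = 3
acc = 3+4 = 7
count = 3-3 = 0
acc = 7//5 = 1
count = 1*3 = 3
count = 1*3 = 3
acc = 1-1 = 0
w = 3+3 = 6
count = 0-6 = -6

0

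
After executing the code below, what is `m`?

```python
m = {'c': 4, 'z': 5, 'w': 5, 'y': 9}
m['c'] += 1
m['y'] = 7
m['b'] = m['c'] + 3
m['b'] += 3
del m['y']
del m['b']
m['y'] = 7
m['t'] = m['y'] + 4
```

m['c'] = 4+1 = 5 → {'c': 5, 'z': 5, 'w': 5, 'y': 9}
m['y'] = 7 → {'c': 5, 'z': 5, 'w': 5, 'y': 7}
m['b'] = m['c']+3 = 8 → {'c': 5, 'z': 5, 'w': 5, 'y': 7, 'b': 8}
m['b'] = 8+3 = 11 → {'c': 5, 'z': 5, 'w': 5, 'y': 7, 'b': 11}
del 'y' → {'c': 5, 'z': 5, 'w': 5, 'b': 11}
del 'b' → {'c': 5, 'z': 5, 'w': 5}
m['y'] = 7 → {'c': 5, 'z': 5, 'w': 5, 'y': 7}
m['t'] = m['y']+4 = 11 → {'c': 5, 'z': 5, 'w': 5, 'y': 7, 't': 11}

{'c': 5, 'z': 5, 'w': 5, 'y': 7, 't': 11}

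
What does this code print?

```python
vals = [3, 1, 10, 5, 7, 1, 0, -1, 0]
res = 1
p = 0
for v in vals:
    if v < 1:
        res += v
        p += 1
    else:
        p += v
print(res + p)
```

30

v=3: not <1; p=3
v=1: not <1; p=4
v=10: not <1; p=14
v=5: not <1; p=19
v=7: not <1; p=26
v=1: not <1; p=27
v=0: <1, res = 1+0 = 1; p=28
v=-1: <1, res = 1+(-1) = 0; p=29
v=0: <1, res = 0+0 = 0; p=30
res+p = 0+30 = 30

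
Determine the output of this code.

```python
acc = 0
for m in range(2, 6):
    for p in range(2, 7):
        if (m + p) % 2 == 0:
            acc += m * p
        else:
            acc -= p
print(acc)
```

m=2,p=2: even sum, acc = 0+4 = 4
m=2,p=3: odd sum, acc = 4-3 = 1
m=2,p=4: even sum, acc = 1+8 = 9
m=2,p=5: odd sum, acc = 9-5 = 4
m=2,p=6: even sum, acc = 4+12 = 16
m=3,p=2: odd sum, acc = 16-2 = 14
m=3,p=3: even sum, acc = 14+9 = 23
m=3,p=4: odd sum, acc = 23-4 = 19
m=3,p=5: even sum, acc = 19+15 = 34
m=3,p=6: odd sum, acc = 34-6 = 28
m=4,p=2: even sum, acc = 28+8 = 36
m=4,p=3: odd sum, acc = 36-3 = 33
m=4,p=4: even sum, acc = 33+16 = 49
m=4,p=5: odd sum, acc = 49-5 = 44
m=4,p=6: even sum, acc = 44+24 = 68
m=5,p=2: odd sum, acc = 68-2 = 66
m=5,p=3: even sum, acc = 66+15 = 81
m=5,p=4: odd sum, acc = 81-4 = 77
m=5,p=5: even sum, acc = 77+25 = 102
m=5,p=6: odd sum, acc = 102-6 = 96

96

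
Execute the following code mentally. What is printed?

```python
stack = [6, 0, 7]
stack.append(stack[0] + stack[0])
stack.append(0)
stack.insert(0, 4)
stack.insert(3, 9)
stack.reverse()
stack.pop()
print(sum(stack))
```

34

append stack[0]+stack[0] = 6+6 = 12 → [6, 0, 7, 12]
append 0 → [6, 0, 7, 12, 0]
insert 4 at 0 → [4, 6, 0, 7, 12, 0]
insert 9 at 3 → [4, 6, 0, 9, 7, 12, 0]
reverse → [0, 12, 7, 9, 0, 6, 4]
pop() removes 4 → [0, 12, 7, 9, 0, 6]
sum = 34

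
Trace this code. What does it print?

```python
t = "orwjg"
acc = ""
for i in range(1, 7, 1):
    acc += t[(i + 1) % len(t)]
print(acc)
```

i=1: add t[2]='w' → 'w'
i=2: add t[3]='j' → 'wj'
i=3: add t[4]='g' → 'wjg'
i=4: add t[0]='o' → 'wjgo'
i=5: add t[1]='r' → 'wjgor'
i=6: add t[2]='w' → 'wjgorw'

wjgorw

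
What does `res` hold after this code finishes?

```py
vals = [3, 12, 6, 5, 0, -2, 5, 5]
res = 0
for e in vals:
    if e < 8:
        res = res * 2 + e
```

471

e=3: <8, res = 0*2+3 = 3
e=12: not <8
e=6: <8, res = 3*2+6 = 12
e=5: <8, res = 12*2+5 = 29
e=0: <8, res = 29*2+0 = 58
e=-2: <8, res = 58*2+(-2) = 114
e=5: <8, res = 114*2+5 = 233
e=5: <8, res = 233*2+5 = 471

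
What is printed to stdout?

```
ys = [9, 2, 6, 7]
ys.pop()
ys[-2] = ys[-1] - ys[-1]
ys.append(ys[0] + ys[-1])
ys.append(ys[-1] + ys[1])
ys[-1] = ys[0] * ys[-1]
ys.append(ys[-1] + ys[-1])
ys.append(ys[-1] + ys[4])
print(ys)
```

pop() removes 7 → [9, 2, 6]
ys[-2] = ys[-1]-ys[-1] = 6-6 = 0 → [9, 0, 6]
append ys[0]+ys[-1] = 9+6 = 15 → [9, 0, 6, 15]
append ys[-1]+ys[1] = 15+0 = 15 → [9, 0, 6, 15, 15]
ys[-1] = ys[0]*ys[-1] = 9*15 = 135 → [9, 0, 6, 15, 135]
append ys[-1]+ys[-1] = 135+135 = 270 → [9, 0, 6, 15, 135, 270]
append ys[-1]+ys[4] = 270+135 = 405 → [9, 0, 6, 15, 135, 270, 405]

[9, 0, 6, 15, 135, 270, 405]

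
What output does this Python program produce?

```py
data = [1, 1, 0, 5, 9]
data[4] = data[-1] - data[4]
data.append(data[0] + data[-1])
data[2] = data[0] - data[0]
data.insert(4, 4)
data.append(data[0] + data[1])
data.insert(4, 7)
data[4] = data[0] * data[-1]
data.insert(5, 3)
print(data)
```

[1, 1, 0, 5, 2, 3, 4, 0, 1, 2]

data[4] = data[-1]-data[4] = 9-9 = 0 → [1, 1, 0, 5, 0]
append data[0]+data[-1] = 1+0 = 1 → [1, 1, 0, 5, 0, 1]
data[2] = data[0]-data[0] = 1-1 = 0 → [1, 1, 0, 5, 0, 1]
insert 4 at 4 → [1, 1, 0, 5, 4, 0, 1]
append data[0]+data[1] = 1+1 = 2 → [1, 1, 0, 5, 4, 0, 1, 2]
insert 7 at 4 → [1, 1, 0, 5, 7, 4, 0, 1, 2]
data[4] = data[0]*data[-1] = 1*2 = 2 → [1, 1, 0, 5, 2, 4, 0, 1, 2]
insert 3 at 5 → [1, 1, 0, 5, 2, 3, 4, 0, 1, 2]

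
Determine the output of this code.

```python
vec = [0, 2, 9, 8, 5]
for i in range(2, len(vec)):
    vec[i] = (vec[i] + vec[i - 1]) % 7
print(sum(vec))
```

14

i=2: vec[2] = (9+2)%7 = 4 → [0, 2, 4, 8, 5]
i=3: vec[3] = (8+4)%7 = 5 → [0, 2, 4, 5, 5]
i=4: vec[4] = (5+5)%7 = 3 → [0, 2, 4, 5, 3]
sum = 14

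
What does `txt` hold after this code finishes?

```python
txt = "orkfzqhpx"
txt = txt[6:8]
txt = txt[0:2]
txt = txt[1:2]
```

slice [6:8] → 'hp'
slice [0:2] → 'hp'
slice [1:2] → 'p'

'p'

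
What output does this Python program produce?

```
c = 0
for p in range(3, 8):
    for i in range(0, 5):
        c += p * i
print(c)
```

250

p=3,i=0: c = 0+0 = 0
p=3,i=1: c = 0+3 = 3
p=3,i=2: c = 3+6 = 9
p=3,i=3: c = 9+9 = 18
p=3,i=4: c = 18+12 = 30
p=4,i=0: c = 30+0 = 30
p=4,i=1: c = 30+4 = 34
p=4,i=2: c = 34+8 = 42
p=4,i=3: c = 42+12 = 54
p=4,i=4: c = 54+16 = 70
p=5,i=0: c = 70+0 = 70
p=5,i=1: c = 70+5 = 75
p=5,i=2: c = 75+10 = 85
p=5,i=3: c = 85+15 = 100
p=5,i=4: c = 100+20 = 120
p=6,i=0: c = 120+0 = 120
p=6,i=1: c = 120+6 = 126
p=6,i=2: c = 126+12 = 138
p=6,i=3: c = 138+18 = 156
p=6,i=4: c = 156+24 = 180
p=7,i=0: c = 180+0 = 180
p=7,i=1: c = 180+7 = 187
p=7,i=2: c = 187+14 = 201
p=7,i=3: c = 201+21 = 222
p=7,i=4: c = 222+28 = 250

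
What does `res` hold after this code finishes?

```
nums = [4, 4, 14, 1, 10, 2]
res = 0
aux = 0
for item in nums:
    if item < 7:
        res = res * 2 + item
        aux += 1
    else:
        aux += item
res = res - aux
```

item=4: <7, res = 0*2+4 = 4; aux=1
item=4: <7, res = 4*2+4 = 12; aux=2
item=14: not <7; aux=16
item=1: <7, res = 12*2+1 = 25; aux=17
item=10: not <7; aux=27
item=2: <7, res = 25*2+2 = 52; aux=28
res-aux = 52-28 = 24

24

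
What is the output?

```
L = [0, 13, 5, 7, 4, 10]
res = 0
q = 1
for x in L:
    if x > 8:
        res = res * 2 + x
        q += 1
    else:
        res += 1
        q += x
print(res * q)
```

874

x=0: not >8, res = 0+1 = 1; q=1
x=13: >8, res = 1*2+13 = 15; q=2
x=5: not >8, res = 15+1 = 16; q=7
x=7: not >8, res = 16+1 = 17; q=14
x=4: not >8, res = 17+1 = 18; q=18
x=10: >8, res = 18*2+10 = 46; q=19
res*q = 46*19 = 874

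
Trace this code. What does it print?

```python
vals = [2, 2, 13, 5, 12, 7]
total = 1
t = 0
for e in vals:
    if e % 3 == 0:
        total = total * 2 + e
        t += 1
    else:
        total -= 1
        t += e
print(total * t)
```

e=2: not %3==0, total = 1-1 = 0; t=2
e=2: not %3==0, total = 0-1 = -1; t=4
e=13: not %3==0, total = (-1)-1 = -2; t=17
e=5: not %3==0, total = (-2)-1 = -3; t=22
e=12: %3==0, total = (-3)*2+12 = 6; t=23
e=7: not %3==0, total = 6-1 = 5; t=30
total*t = 5*30 = 150

150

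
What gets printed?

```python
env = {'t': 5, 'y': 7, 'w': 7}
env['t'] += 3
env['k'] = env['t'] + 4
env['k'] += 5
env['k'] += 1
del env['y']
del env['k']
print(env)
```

env['t'] = 5+3 = 8 → {'t': 8, 'y': 7, 'w': 7}
env['k'] = env['t']+4 = 12 → {'t': 8, 'y': 7, 'w': 7, 'k': 12}
env['k'] = 12+5 = 17 → {'t': 8, 'y': 7, 'w': 7, 'k': 17}
env['k'] = 17+1 = 18 → {'t': 8, 'y': 7, 'w': 7, 'k': 18}
del 'y' → {'t': 8, 'w': 7, 'k': 18}
del 'k' → {'t': 8, 'w': 7}

{'t': 8, 'w': 7}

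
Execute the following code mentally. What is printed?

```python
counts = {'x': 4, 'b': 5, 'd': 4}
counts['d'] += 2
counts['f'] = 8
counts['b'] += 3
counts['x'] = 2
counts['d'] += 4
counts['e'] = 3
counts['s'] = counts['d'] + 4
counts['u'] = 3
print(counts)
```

counts['d'] = 4+2 = 6 → {'x': 4, 'b': 5, 'd': 6}
counts['f'] = 8 → {'x': 4, 'b': 5, 'd': 6, 'f': 8}
counts['b'] = 5+3 = 8 → {'x': 4, 'b': 8, 'd': 6, 'f': 8}
counts['x'] = 2 → {'x': 2, 'b': 8, 'd': 6, 'f': 8}
counts['d'] = 6+4 = 10 → {'x': 2, 'b': 8, 'd': 10, 'f': 8}
counts['e'] = 3 → {'x': 2, 'b': 8, 'd': 10, 'f': 8, 'e': 3}
counts['s'] = counts['d']+4 = 14 → {'x': 2, 'b': 8, 'd': 10, 'f': 8, 'e': 3, 's': 14}
counts['u'] = 3 → {'x': 2, 'b': 8, 'd': 10, 'f': 8, 'e': 3, 's': 14, 'u': 3}

{'x': 2, 'b': 8, 'd': 10, 'f': 8, 'e': 3, 's': 14, 'u': 3}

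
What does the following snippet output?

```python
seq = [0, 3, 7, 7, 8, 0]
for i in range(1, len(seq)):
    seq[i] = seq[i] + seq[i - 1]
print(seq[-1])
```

25

i=1: seq[1] = 3+0 = 3 → [0, 3, 7, 7, 8, 0]
i=2: seq[2] = 7+3 = 10 → [0, 3, 10, 7, 8, 0]
i=3: seq[3] = 7+10 = 17 → [0, 3, 10, 17, 8, 0]
i=4: seq[4] = 8+17 = 25 → [0, 3, 10, 17, 25, 0]
i=5: seq[5] = 0+25 = 25 → [0, 3, 10, 17, 25, 25]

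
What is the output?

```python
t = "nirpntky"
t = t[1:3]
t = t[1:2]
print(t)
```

r

slice [1:3] → 'ir'
slice [1:2] → 'r'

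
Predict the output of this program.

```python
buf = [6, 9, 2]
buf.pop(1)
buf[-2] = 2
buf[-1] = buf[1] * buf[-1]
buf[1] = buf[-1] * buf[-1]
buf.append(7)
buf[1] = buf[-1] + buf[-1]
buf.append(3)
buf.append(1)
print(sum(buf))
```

27

pop(1) removes 9 → [6, 2]
buf[-2] = 2 → [2, 2]
buf[-1] = buf[1]*buf[-1] = 2*2 = 4 → [2, 4]
buf[1] = buf[-1]*buf[-1] = 4*4 = 16 → [2, 16]
append 7 → [2, 16, 7]
buf[1] = buf[-1]+buf[-1] = 7+7 = 14 → [2, 14, 7]
append 3 → [2, 14, 7, 3]
append 1 → [2, 14, 7, 3, 1]
sum = 27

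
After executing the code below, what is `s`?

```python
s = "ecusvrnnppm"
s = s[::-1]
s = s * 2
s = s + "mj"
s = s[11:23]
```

'mppnnrvsucem'

reverse → 'mppnnrvsuce'
repeat ×2 → 'mppnnrvsucemppnnrvsuce'
+ 'mj' → 'mppnnrvsucemppnnrvsucemj'
slice [11:23] → 'mppnnrvsucem'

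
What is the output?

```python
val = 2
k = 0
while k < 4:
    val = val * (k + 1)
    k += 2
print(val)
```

k=0: val = 2*1 = 2
k=2: val = 2*3 = 6

6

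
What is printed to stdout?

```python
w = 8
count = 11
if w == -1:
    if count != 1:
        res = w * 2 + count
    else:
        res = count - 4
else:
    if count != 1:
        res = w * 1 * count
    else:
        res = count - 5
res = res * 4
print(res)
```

352

w=8, count=11
w == -1 is False; count != 1 is True
→ res = w * 1 * count = 88
res = 88*4 = 352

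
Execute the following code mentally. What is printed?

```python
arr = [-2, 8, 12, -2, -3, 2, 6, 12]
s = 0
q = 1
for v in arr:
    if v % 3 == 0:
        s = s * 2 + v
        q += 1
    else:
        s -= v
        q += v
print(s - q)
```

9

v=-2: not %3==0, s = 0-(-2) = 2; q=-1
v=8: not %3==0, s = 2-8 = -6; q=7
v=12: %3==0, s = (-6)*2+12 = 0; q=8
v=-2: not %3==0, s = 0-(-2) = 2; q=6
v=-3: %3==0, s = 2*2+(-3) = 1; q=7
v=2: not %3==0, s = 1-2 = -1; q=9
v=6: %3==0, s = (-1)*2+6 = 4; q=10
v=12: %3==0, s = 4*2+12 = 20; q=11
s-q = 20-11 = 9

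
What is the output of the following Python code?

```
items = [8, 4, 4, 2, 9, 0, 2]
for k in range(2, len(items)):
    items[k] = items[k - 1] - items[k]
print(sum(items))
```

-25

k=2: items[2] = 4-4 = 0 → [8, 4, 0, 2, 9, 0, 2]
k=3: items[3] = 0-2 = -2 → [8, 4, 0, -2, 9, 0, 2]
k=4: items[4] = (-2)-9 = -11 → [8, 4, 0, -2, -11, 0, 2]
k=5: items[5] = (-11)-0 = -11 → [8, 4, 0, -2, -11, -11, 2]
k=6: items[6] = (-11)-2 = -13 → [8, 4, 0, -2, -11, -11, -13]
sum = -25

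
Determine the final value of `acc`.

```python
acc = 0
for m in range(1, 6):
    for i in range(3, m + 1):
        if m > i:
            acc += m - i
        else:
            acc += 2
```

10

m=3,i=3: not 3>3, acc = 0+2 = 2
m=4,i=3: 4>3, acc = 2+1 = 3
m=4,i=4: not 4>4, acc = 3+2 = 5
m=5,i=3: 5>3, acc = 5+2 = 7
m=5,i=4: 5>4, acc = 7+1 = 8
m=5,i=5: not 5>5, acc = 8+2 = 10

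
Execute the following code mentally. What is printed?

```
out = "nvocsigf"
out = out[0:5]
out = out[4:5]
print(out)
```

slice [0:5] → 'nvocs'
slice [4:5] → 's'

s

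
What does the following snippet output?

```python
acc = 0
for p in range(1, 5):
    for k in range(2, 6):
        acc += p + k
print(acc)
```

96

p=1,k=2: acc = 0+3 = 3
p=1,k=3: acc = 3+4 = 7
p=1,k=4: acc = 7+5 = 12
p=1,k=5: acc = 12+6 = 18
p=2,k=2: acc = 18+4 = 22
p=2,k=3: acc = 22+5 = 27
p=2,k=4: acc = 27+6 = 33
p=2,k=5: acc = 33+7 = 40
p=3,k=2: acc = 40+5 = 45
p=3,k=3: acc = 45+6 = 51
p=3,k=4: acc = 51+7 = 58
p=3,k=5: acc = 58+8 = 66
p=4,k=2: acc = 66+6 = 72
p=4,k=3: acc = 72+7 = 79
p=4,k=4: acc = 79+8 = 87
p=4,k=5: acc = 87+9 = 96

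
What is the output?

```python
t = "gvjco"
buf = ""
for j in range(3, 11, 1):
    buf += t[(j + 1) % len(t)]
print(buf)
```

j=3: add t[4]='o' → 'o'
j=4: add t[0]='g' → 'og'
j=5: add t[1]='v' → 'ogv'
j=6: add t[2]='j' → 'ogvj'
j=7: add t[3]='c' → 'ogvjc'
j=8: add t[4]='o' → 'ogvjco'
j=9: add t[0]='g' → 'ogvjcog'
j=10: add t[1]='v' → 'ogvjcogv'

ogvjcogv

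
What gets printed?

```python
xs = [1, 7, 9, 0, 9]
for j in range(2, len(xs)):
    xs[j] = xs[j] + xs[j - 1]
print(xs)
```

[1, 7, 16, 16, 25]

j=2: xs[2] = 9+7 = 16 → [1, 7, 16, 0, 9]
j=3: xs[3] = 0+16 = 16 → [1, 7, 16, 16, 9]
j=4: xs[4] = 9+16 = 25 → [1, 7, 16, 16, 25]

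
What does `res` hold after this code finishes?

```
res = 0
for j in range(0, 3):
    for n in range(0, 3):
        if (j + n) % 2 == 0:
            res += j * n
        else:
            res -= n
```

1

j=0,n=0: even sum, res = 0+0 = 0
j=0,n=1: odd sum, res = 0-1 = -1
j=0,n=2: even sum, res = (-1)+0 = -1
j=1,n=0: odd sum, res = (-1)-0 = -1
j=1,n=1: even sum, res = (-1)+1 = 0
j=1,n=2: odd sum, res = 0-2 = -2
j=2,n=0: even sum, res = (-2)+0 = -2
j=2,n=1: odd sum, res = (-2)-1 = -3
j=2,n=2: even sum, res = (-3)+4 = 1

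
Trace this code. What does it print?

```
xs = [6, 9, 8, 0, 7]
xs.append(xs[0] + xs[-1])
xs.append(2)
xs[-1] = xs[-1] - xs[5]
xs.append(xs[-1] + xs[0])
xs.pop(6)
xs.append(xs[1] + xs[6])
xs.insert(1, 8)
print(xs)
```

[6, 8, 9, 8, 0, 7, 13, -5, 4]

append xs[0]+xs[-1] = 6+7 = 13 → [6, 9, 8, 0, 7, 13]
append 2 → [6, 9, 8, 0, 7, 13, 2]
xs[-1] = xs[-1]-xs[5] = 2-13 = -11 → [6, 9, 8, 0, 7, 13, -11]
append xs[-1]+xs[0] = (-11)+6 = -5 → [6, 9, 8, 0, 7, 13, -11, -5]
pop(6) removes -11 → [6, 9, 8, 0, 7, 13, -5]
append xs[1]+xs[6] = 9+(-5) = 4 → [6, 9, 8, 0, 7, 13, -5, 4]
insert 8 at 1 → [6, 8, 9, 8, 0, 7, 13, -5, 4]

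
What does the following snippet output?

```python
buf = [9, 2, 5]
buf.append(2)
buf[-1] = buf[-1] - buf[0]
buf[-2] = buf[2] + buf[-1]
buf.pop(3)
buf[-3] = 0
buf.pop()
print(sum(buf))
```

2

append 2 → [9, 2, 5, 2]
buf[-1] = buf[-1]-buf[0] = 2-9 = -7 → [9, 2, 5, -7]
buf[-2] = buf[2]+buf[-1] = 5+(-7) = -2 → [9, 2, -2, -7]
pop(3) removes -7 → [9, 2, -2]
buf[-3] = 0 → [0, 2, -2]
pop() removes -2 → [0, 2]
sum = 2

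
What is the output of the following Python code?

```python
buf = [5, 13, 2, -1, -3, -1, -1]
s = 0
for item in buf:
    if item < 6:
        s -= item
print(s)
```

-1

item=5: <6, s = 0-5 = -5
item=13: not <6
item=2: <6, s = (-5)-2 = -7
item=-1: <6, s = (-7)-(-1) = -6
item=-3: <6, s = (-6)-(-3) = -3
item=-1: <6, s = (-3)-(-1) = -2
item=-1: <6, s = (-2)-(-1) = -1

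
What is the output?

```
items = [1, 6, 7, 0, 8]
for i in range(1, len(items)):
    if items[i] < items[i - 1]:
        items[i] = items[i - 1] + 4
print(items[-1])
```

15

i=1: 6>=1, unchanged → [1, 6, 7, 0, 8]
i=2: 7>=6, unchanged → [1, 6, 7, 0, 8]
i=3: 0<7, items[3] = 7+4 = 11 → [1, 6, 7, 11, 8]
i=4: 8<11, items[4] = 11+4 = 15 → [1, 6, 7, 11, 15]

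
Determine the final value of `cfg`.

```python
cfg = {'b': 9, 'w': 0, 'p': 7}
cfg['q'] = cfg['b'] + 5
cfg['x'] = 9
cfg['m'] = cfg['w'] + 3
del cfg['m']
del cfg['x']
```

{'b': 9, 'w': 0, 'p': 7, 'q': 14}

cfg['q'] = cfg['b']+5 = 14 → {'b': 9, 'w': 0, 'p': 7, 'q': 14}
cfg['x'] = 9 → {'b': 9, 'w': 0, 'p': 7, 'q': 14, 'x': 9}
cfg['m'] = cfg['w']+3 = 3 → {'b': 9, 'w': 0, 'p': 7, 'q': 14, 'x': 9, 'm': 3}
del 'm' → {'b': 9, 'w': 0, 'p': 7, 'q': 14, 'x': 9}
del 'x' → {'b': 9, 'w': 0, 'p': 7, 'q': 14}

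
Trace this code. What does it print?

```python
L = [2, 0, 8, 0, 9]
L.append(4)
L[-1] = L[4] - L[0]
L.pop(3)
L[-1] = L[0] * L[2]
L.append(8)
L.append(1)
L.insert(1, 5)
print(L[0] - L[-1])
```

append 4 → [2, 0, 8, 0, 9, 4]
L[-1] = L[4]-L[0] = 9-2 = 7 → [2, 0, 8, 0, 9, 7]
pop(3) removes 0 → [2, 0, 8, 9, 7]
L[-1] = L[0]*L[2] = 2*8 = 16 → [2, 0, 8, 9, 16]
append 8 → [2, 0, 8, 9, 16, 8]
append 1 → [2, 0, 8, 9, 16, 8, 1]
insert 5 at 1 → [2, 5, 0, 8, 9, 16, 8, 1]
L[0]-L[-1] = 2-1 = 1

1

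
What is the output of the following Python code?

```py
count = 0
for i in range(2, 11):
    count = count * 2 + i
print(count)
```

1524

i=2: count = 0*2+2 = 2
i=3: count = 2*2+3 = 7
i=4: count = 7*2+4 = 18
i=5: count = 18*2+5 = 41
i=6: count = 41*2+6 = 88
i=7: count = 88*2+7 = 183
i=8: count = 183*2+8 = 374
i=9: count = 374*2+9 = 757
i=10: count = 757*2+10 = 1524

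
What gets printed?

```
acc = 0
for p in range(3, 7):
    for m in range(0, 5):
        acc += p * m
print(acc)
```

p=3,m=0: acc = 0+0 = 0
p=3,m=1: acc = 0+3 = 3
p=3,m=2: acc = 3+6 = 9
p=3,m=3: acc = 9+9 = 18
p=3,m=4: acc = 18+12 = 30
p=4,m=0: acc = 30+0 = 30
p=4,m=1: acc = 30+4 = 34
p=4,m=2: acc = 34+8 = 42
p=4,m=3: acc = 42+12 = 54
p=4,m=4: acc = 54+16 = 70
p=5,m=0: acc = 70+0 = 70
p=5,m=1: acc = 70+5 = 75
p=5,m=2: acc = 75+10 = 85
p=5,m=3: acc = 85+15 = 100
p=5,m=4: acc = 100+20 = 120
p=6,m=0: acc = 120+0 = 120
p=6,m=1: acc = 120+6 = 126
p=6,m=2: acc = 126+12 = 138
p=6,m=3: acc = 138+18 = 156
p=6,m=4: acc = 156+24 = 180

180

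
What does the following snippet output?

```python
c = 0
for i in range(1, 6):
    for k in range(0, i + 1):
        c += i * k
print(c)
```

140

i=1,k=0: c = 0+0 = 0
i=1,k=1: c = 0+1 = 1
i=2,k=0: c = 1+0 = 1
i=2,k=1: c = 1+2 = 3
i=2,k=2: c = 3+4 = 7
i=3,k=0: c = 7+0 = 7
i=3,k=1: c = 7+3 = 10
i=3,k=2: c = 10+6 = 16
i=3,k=3: c = 16+9 = 25
i=4,k=0: c = 25+0 = 25
i=4,k=1: c = 25+4 = 29
i=4,k=2: c = 29+8 = 37
i=4,k=3: c = 37+12 = 49
i=4,k=4: c = 49+16 = 65
i=5,k=0: c = 65+0 = 65
i=5,k=1: c = 65+5 = 70
i=5,k=2: c = 70+10 = 80
i=5,k=3: c = 80+15 = 95
i=5,k=4: c = 95+20 = 115
i=5,k=5: c = 115+25 = 140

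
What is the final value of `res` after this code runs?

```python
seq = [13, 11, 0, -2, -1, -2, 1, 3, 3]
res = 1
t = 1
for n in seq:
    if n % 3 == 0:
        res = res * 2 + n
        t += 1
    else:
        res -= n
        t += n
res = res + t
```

n=13: not %3==0, res = 1-13 = -12; t=14
n=11: not %3==0, res = (-12)-11 = -23; t=25
n=0: %3==0, res = (-23)*2+0 = -46; t=26
n=-2: not %3==0, res = (-46)-(-2) = -44; t=24
n=-1: not %3==0, res = (-44)-(-1) = -43; t=23
n=-2: not %3==0, res = (-43)-(-2) = -41; t=21
n=1: not %3==0, res = (-41)-1 = -42; t=22
n=3: %3==0, res = (-42)*2+3 = -81; t=23
n=3: %3==0, res = (-81)*2+3 = -159; t=24
res+t = (-159)+24 = -135

-135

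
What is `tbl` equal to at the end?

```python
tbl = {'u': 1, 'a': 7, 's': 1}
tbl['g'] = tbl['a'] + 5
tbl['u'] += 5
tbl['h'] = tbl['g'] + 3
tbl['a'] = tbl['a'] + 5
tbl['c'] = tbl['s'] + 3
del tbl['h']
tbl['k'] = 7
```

{'u': 6, 'a': 12, 's': 1, 'g': 12, 'c': 4, 'k': 7}

tbl['g'] = tbl['a']+5 = 12 → {'u': 1, 'a': 7, 's': 1, 'g': 12}
tbl['u'] = 1+5 = 6 → {'u': 6, 'a': 7, 's': 1, 'g': 12}
tbl['h'] = tbl['g']+3 = 15 → {'u': 6, 'a': 7, 's': 1, 'g': 12, 'h': 15}
tbl['a'] = tbl['a']+5 = 12 → {'u': 6, 'a': 12, 's': 1, 'g': 12, 'h': 15}
tbl['c'] = tbl['s']+3 = 4 → {'u': 6, 'a': 12, 's': 1, 'g': 12, 'h': 15, 'c': 4}
del 'h' → {'u': 6, 'a': 12, 's': 1, 'g': 12, 'c': 4}
tbl['k'] = 7 → {'u': 6, 'a': 12, 's': 1, 'g': 12, 'c': 4, 'k': 7}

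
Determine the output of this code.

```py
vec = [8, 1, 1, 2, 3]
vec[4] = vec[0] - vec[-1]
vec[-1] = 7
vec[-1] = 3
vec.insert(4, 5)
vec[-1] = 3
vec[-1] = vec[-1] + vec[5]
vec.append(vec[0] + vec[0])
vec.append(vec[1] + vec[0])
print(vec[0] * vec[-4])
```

40

vec[4] = vec[0]-vec[-1] = 8-3 = 5 → [8, 1, 1, 2, 5]
vec[-1] = 7 → [8, 1, 1, 2, 7]
vec[-1] = 3 → [8, 1, 1, 2, 3]
insert 5 at 4 → [8, 1, 1, 2, 5, 3]
vec[-1] = 3 → [8, 1, 1, 2, 5, 3]
vec[-1] = vec[-1]+vec[5] = 3+3 = 6 → [8, 1, 1, 2, 5, 6]
append vec[0]+vec[0] = 8+8 = 16 → [8, 1, 1, 2, 5, 6, 16]
append vec[1]+vec[0] = 1+8 = 9 → [8, 1, 1, 2, 5, 6, 16, 9]
vec[0]*vec[-4] = 8*5 = 40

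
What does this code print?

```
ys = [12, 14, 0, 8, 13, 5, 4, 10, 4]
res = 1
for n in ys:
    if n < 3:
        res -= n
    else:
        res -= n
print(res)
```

-69

n=12: not <3, res = 1-12 = -11
n=14: not <3, res = (-11)-14 = -25
n=0: <3, res = (-25)-0 = -25
n=8: not <3, res = (-25)-8 = -33
n=13: not <3, res = (-33)-13 = -46
n=5: not <3, res = (-46)-5 = -51
n=4: not <3, res = (-51)-4 = -55
n=10: not <3, res = (-55)-10 = -65
n=4: not <3, res = (-65)-4 = -69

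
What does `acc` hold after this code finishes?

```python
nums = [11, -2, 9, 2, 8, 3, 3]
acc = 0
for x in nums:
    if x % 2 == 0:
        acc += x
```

8

x=11: not even
x=-2: even, acc = 0+(-2) = -2
x=9: not even
x=2: even, acc = (-2)+2 = 0
x=8: even, acc = 0+8 = 8
x=3: not even
x=3: not even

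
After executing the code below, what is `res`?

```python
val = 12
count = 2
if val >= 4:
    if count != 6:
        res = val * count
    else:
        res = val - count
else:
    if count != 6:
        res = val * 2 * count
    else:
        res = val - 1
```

val=12, count=2
val >= 4 is True; count != 6 is True
→ res = val * count = 24

24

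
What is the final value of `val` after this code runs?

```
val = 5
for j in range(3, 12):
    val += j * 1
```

j=3: val = 5+3*1 = 8
j=4: val = 8+4*1 = 12
j=5: val = 12+5*1 = 17
j=6: val = 17+6*1 = 23
j=7: val = 23+7*1 = 30
j=8: val = 30+8*1 = 38
j=9: val = 38+9*1 = 47
j=10: val = 47+10*1 = 57
j=11: val = 57+11*1 = 68

68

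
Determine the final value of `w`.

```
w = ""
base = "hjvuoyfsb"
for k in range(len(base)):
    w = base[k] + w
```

'bsfyouvjh'

k=0: prepend 'h' → 'h'
k=1: prepend 'j' → 'jh'
k=2: prepend 'v' → 'vjh'
k=3: prepend 'u' → 'uvjh'
k=4: prepend 'o' → 'ouvjh'
k=5: prepend 'y' → 'youvjh'
k=6: prepend 'f' → 'fyouvjh'
k=7: prepend 's' → 'sfyouvjh'
k=8: prepend 'b' → 'bsfyouvjh'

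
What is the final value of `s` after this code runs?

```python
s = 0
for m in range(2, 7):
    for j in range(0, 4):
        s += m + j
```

110

m=2,j=0: s = 0+2 = 2
m=2,j=1: s = 2+3 = 5
m=2,j=2: s = 5+4 = 9
m=2,j=3: s = 9+5 = 14
m=3,j=0: s = 14+3 = 17
m=3,j=1: s = 17+4 = 21
m=3,j=2: s = 21+5 = 26
m=3,j=3: s = 26+6 = 32
m=4,j=0: s = 32+4 = 36
m=4,j=1: s = 36+5 = 41
m=4,j=2: s = 41+6 = 47
m=4,j=3: s = 47+7 = 54
m=5,j=0: s = 54+5 = 59
m=5,j=1: s = 59+6 = 65
m=5,j=2: s = 65+7 = 72
m=5,j=3: s = 72+8 = 80
m=6,j=0: s = 80+6 = 86
m=6,j=1: s = 86+7 = 93
m=6,j=2: s = 93+8 = 101
m=6,j=3: s = 101+9 = 110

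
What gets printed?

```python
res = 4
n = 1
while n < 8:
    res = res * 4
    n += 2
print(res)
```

n=1: res = 4*4 = 16
n=3: res = 16*4 = 64
n=5: res = 64*4 = 256
n=7: res = 256*4 = 1024

1024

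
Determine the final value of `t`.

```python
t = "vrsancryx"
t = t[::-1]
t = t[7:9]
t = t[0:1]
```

reverse → 'xyrcnasrv'
slice [7:9] → 'rv'
slice [0:1] → 'r'

'r'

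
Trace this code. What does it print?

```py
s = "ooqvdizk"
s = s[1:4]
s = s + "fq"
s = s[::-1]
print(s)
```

qfvqo

slice [1:4] → 'oqv'
+ 'fq' → 'oqvfq'
reverse → 'qfvqo'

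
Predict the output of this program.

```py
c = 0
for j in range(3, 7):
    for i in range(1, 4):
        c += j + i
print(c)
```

78

j=3,i=1: c = 0+4 = 4
j=3,i=2: c = 4+5 = 9
j=3,i=3: c = 9+6 = 15
j=4,i=1: c = 15+5 = 20
j=4,i=2: c = 20+6 = 26
j=4,i=3: c = 26+7 = 33
j=5,i=1: c = 33+6 = 39
j=5,i=2: c = 39+7 = 46
j=5,i=3: c = 46+8 = 54
j=6,i=1: c = 54+7 = 61
j=6,i=2: c = 61+8 = 69
j=6,i=3: c = 69+9 = 78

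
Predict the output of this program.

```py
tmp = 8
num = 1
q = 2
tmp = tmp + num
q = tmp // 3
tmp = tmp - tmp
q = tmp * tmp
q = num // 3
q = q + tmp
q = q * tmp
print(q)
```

tmp = 8+1 = 9
q = 9//3 = 3
tmp = 9-9 = 0
q = 0*0 = 0
q = 1//3 = 0
q = 0+0 = 0
q = 0*0 = 0

0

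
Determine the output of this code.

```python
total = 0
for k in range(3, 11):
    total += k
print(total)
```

52

k=3: total = 0+3 = 3
k=4: total = 3+4 = 7
k=5: total = 7+5 = 12
k=6: total = 12+6 = 18
k=7: total = 18+7 = 25
k=8: total = 25+8 = 33
k=9: total = 33+9 = 42
k=10: total = 42+10 = 52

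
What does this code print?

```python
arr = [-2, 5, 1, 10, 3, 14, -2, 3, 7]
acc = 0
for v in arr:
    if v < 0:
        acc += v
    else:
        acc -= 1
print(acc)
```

-11

v=-2: <0, acc = 0+(-2) = -2
v=5: not <0, acc = (-2)-1 = -3
v=1: not <0, acc = (-3)-1 = -4
v=10: not <0, acc = (-4)-1 = -5
v=3: not <0, acc = (-5)-1 = -6
v=14: not <0, acc = (-6)-1 = -7
v=-2: <0, acc = (-7)+(-2) = -9
v=3: not <0, acc = (-9)-1 = -10
v=7: not <0, acc = (-10)-1 = -11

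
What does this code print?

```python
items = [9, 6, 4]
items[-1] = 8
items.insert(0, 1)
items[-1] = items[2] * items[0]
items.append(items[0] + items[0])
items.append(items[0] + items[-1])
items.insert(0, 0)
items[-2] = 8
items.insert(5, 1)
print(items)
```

items[-1] = 8 → [9, 6, 8]
insert 1 at 0 → [1, 9, 6, 8]
items[-1] = items[2]*items[0] = 6*1 = 6 → [1, 9, 6, 6]
append items[0]+items[0] = 1+1 = 2 → [1, 9, 6, 6, 2]
append items[0]+items[-1] = 1+2 = 3 → [1, 9, 6, 6, 2, 3]
insert 0 at 0 → [0, 1, 9, 6, 6, 2, 3]
items[-2] = 8 → [0, 1, 9, 6, 6, 8, 3]
insert 1 at 5 → [0, 1, 9, 6, 6, 1, 8, 3]

[0, 1, 9, 6, 6, 1, 8, 3]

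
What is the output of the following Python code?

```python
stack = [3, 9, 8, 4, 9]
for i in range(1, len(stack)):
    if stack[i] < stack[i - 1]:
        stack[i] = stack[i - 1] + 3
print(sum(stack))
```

57

i=1: 9>=3, unchanged → [3, 9, 8, 4, 9]
i=2: 8<9, stack[2] = 9+3 = 12 → [3, 9, 12, 4, 9]
i=3: 4<12, stack[3] = 12+3 = 15 → [3, 9, 12, 15, 9]
i=4: 9<15, stack[4] = 15+3 = 18 → [3, 9, 12, 15, 18]
sum = 57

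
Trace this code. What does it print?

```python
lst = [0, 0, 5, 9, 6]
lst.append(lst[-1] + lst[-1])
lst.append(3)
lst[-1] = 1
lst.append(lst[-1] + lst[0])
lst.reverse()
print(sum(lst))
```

append lst[-1]+lst[-1] = 6+6 = 12 → [0, 0, 5, 9, 6, 12]
append 3 → [0, 0, 5, 9, 6, 12, 3]
lst[-1] = 1 → [0, 0, 5, 9, 6, 12, 1]
append lst[-1]+lst[0] = 1+0 = 1 → [0, 0, 5, 9, 6, 12, 1, 1]
reverse → [1, 1, 12, 6, 9, 5, 0, 0]
sum = 34

34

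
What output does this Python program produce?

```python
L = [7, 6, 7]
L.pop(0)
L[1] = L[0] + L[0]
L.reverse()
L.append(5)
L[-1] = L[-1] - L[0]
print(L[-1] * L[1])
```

-42

pop(0) removes 7 → [6, 7]
L[1] = L[0]+L[0] = 6+6 = 12 → [6, 12]
reverse → [12, 6]
append 5 → [12, 6, 5]
L[-1] = L[-1]-L[0] = 5-12 = -7 → [12, 6, -7]
L[-1]*L[1] = (-7)*6 = -42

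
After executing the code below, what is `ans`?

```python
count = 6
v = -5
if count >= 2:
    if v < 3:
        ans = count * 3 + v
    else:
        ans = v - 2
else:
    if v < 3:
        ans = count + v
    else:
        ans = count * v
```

13

count=6, v=-5
count >= 2 is True; v < 3 is True
→ ans = count * 3 + v = 13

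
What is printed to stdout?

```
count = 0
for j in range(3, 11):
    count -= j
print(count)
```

-52

j=3: count = 0-3 = -3
j=4: count = (-3)-4 = -7
j=5: count = (-7)-5 = -12
j=6: count = (-12)-6 = -18
j=7: count = (-18)-7 = -25
j=8: count = (-25)-8 = -33
j=9: count = (-33)-9 = -42
j=10: count = (-42)-10 = -52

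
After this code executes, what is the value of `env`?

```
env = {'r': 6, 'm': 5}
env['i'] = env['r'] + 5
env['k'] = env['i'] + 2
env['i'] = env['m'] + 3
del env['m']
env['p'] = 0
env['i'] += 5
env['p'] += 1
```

{'r': 6, 'i': 13, 'k': 13, 'p': 1}

env['i'] = env['r']+5 = 11 → {'r': 6, 'm': 5, 'i': 11}
env['k'] = env['i']+2 = 13 → {'r': 6, 'm': 5, 'i': 11, 'k': 13}
env['i'] = env['m']+3 = 8 → {'r': 6, 'm': 5, 'i': 8, 'k': 13}
del 'm' → {'r': 6, 'i': 8, 'k': 13}
env['p'] = 0 → {'r': 6, 'i': 8, 'k': 13, 'p': 0}
env['i'] = 8+5 = 13 → {'r': 6, 'i': 13, 'k': 13, 'p': 0}
env['p'] = 0+1 = 1 → {'r': 6, 'i': 13, 'k': 13, 'p': 1}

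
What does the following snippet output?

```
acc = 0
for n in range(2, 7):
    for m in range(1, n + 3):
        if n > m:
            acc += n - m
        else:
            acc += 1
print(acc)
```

n=2,m=1: 2>1, acc = 0+1 = 1
n=2,m=2: not 2>2, acc = 1+1 = 2
n=2,m=3: not 2>3, acc = 2+1 = 3
n=2,m=4: not 2>4, acc = 3+1 = 4
n=3,m=1: 3>1, acc = 4+2 = 6
n=3,m=2: 3>2, acc = 6+1 = 7
n=3,m=3: not 3>3, acc = 7+1 = 8
n=3,m=4: not 3>4, acc = 8+1 = 9
n=3,m=5: not 3>5, acc = 9+1 = 10
n=4,m=1: 4>1, acc = 10+3 = 13
n=4,m=2: 4>2, acc = 13+2 = 15
n=4,m=3: 4>3, acc = 15+1 = 16
n=4,m=4: not 4>4, acc = 16+1 = 17
n=4,m=5: not 4>5, acc = 17+1 = 18
n=4,m=6: not 4>6, acc = 18+1 = 19
n=5,m=1: 5>1, acc = 19+4 = 23
n=5,m=2: 5>2, acc = 23+3 = 26
n=5,m=3: 5>3, acc = 26+2 = 28
n=5,m=4: 5>4, acc = 28+1 = 29
n=5,m=5: not 5>5, acc = 29+1 = 30
n=5,m=6: not 5>6, acc = 30+1 = 31
n=5,m=7: not 5>7, acc = 31+1 = 32
n=6,m=1: 6>1, acc = 32+5 = 37
n=6,m=2: 6>2, acc = 37+4 = 41
n=6,m=3: 6>3, acc = 41+3 = 44
n=6,m=4: 6>4, acc = 44+2 = 46
n=6,m=5: 6>5, acc = 46+1 = 47
n=6,m=6: not 6>6, acc = 47+1 = 48
n=6,m=7: not 6>7, acc = 48+1 = 49
n=6,m=8: not 6>8, acc = 49+1 = 50

50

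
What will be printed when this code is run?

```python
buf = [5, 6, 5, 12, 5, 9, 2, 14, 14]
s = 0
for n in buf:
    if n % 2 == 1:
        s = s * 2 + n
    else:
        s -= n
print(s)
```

-47

n=5: odd, s = 0*2+5 = 5
n=6: not odd, s = 5-6 = -1
n=5: odd, s = (-1)*2+5 = 3
n=12: not odd, s = 3-12 = -9
n=5: odd, s = (-9)*2+5 = -13
n=9: odd, s = (-13)*2+9 = -17
n=2: not odd, s = (-17)-2 = -19
n=14: not odd, s = (-19)-14 = -33
n=14: not odd, s = (-33)-14 = -47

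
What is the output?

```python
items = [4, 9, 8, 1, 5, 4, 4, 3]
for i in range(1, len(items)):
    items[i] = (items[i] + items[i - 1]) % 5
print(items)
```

[4, 3, 1, 2, 2, 1, 0, 3]

i=1: items[1] = (9+4)%5 = 3 → [4, 3, 8, 1, 5, 4, 4, 3]
i=2: items[2] = (8+3)%5 = 1 → [4, 3, 1, 1, 5, 4, 4, 3]
i=3: items[3] = (1+1)%5 = 2 → [4, 3, 1, 2, 5, 4, 4, 3]
i=4: items[4] = (5+2)%5 = 2 → [4, 3, 1, 2, 2, 4, 4, 3]
i=5: items[5] = (4+2)%5 = 1 → [4, 3, 1, 2, 2, 1, 4, 3]
i=6: items[6] = (4+1)%5 = 0 → [4, 3, 1, 2, 2, 1, 0, 3]
i=7: items[7] = (3+0)%5 = 3 → [4, 3, 1, 2, 2, 1, 0, 3]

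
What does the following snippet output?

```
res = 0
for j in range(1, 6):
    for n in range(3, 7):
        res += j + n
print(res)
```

150

j=1,n=3: res = 0+4 = 4
j=1,n=4: res = 4+5 = 9
j=1,n=5: res = 9+6 = 15
j=1,n=6: res = 15+7 = 22
j=2,n=3: res = 22+5 = 27
j=2,n=4: res = 27+6 = 33
j=2,n=5: res = 33+7 = 40
j=2,n=6: res = 40+8 = 48
j=3,n=3: res = 48+6 = 54
j=3,n=4: res = 54+7 = 61
j=3,n=5: res = 61+8 = 69
j=3,n=6: res = 69+9 = 78
j=4,n=3: res = 78+7 = 85
j=4,n=4: res = 85+8 = 93
j=4,n=5: res = 93+9 = 102
j=4,n=6: res = 102+10 = 112
j=5,n=3: res = 112+8 = 120
j=5,n=4: res = 120+9 = 129
j=5,n=5: res = 129+10 = 139
j=5,n=6: res = 139+11 = 150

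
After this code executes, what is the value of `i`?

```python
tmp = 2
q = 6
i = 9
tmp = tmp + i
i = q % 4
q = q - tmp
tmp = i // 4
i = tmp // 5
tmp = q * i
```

0

tmp = 2+9 = 11
i = 6%4 = 2
q = 6-11 = -5
tmp = 2//4 = 0
i = 0//5 = 0
tmp = (-5)*0 = 0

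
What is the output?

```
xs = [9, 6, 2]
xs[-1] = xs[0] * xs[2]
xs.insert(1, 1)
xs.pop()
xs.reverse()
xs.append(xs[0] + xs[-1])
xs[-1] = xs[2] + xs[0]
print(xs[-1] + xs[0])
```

21

xs[-1] = xs[0]*xs[2] = 9*2 = 18 → [9, 6, 18]
insert 1 at 1 → [9, 1, 6, 18]
pop() removes 18 → [9, 1, 6]
reverse → [6, 1, 9]
append xs[0]+xs[-1] = 6+9 = 15 → [6, 1, 9, 15]
xs[-1] = xs[2]+xs[0] = 9+6 = 15 → [6, 1, 9, 15]
xs[-1]+xs[0] = 15+6 = 21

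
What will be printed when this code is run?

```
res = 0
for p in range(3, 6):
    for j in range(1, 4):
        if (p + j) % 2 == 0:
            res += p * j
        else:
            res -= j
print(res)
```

p=3,j=1: even sum, res = 0+3 = 3
p=3,j=2: odd sum, res = 3-2 = 1
p=3,j=3: even sum, res = 1+9 = 10
p=4,j=1: odd sum, res = 10-1 = 9
p=4,j=2: even sum, res = 9+8 = 17
p=4,j=3: odd sum, res = 17-3 = 14
p=5,j=1: even sum, res = 14+5 = 19
p=5,j=2: odd sum, res = 19-2 = 17
p=5,j=3: even sum, res = 17+15 = 32

32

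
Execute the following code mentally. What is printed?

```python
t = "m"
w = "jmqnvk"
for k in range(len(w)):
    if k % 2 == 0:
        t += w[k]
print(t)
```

mjqv

k=0: add 'j' → 'mj'
k=1: skip
k=2: add 'q' → 'mjq'
k=3: skip
k=4: add 'v' → 'mjqv'
k=5: skip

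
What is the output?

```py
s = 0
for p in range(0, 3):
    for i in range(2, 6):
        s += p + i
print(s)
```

54

p=0,i=2: s = 0+2 = 2
p=0,i=3: s = 2+3 = 5
p=0,i=4: s = 5+4 = 9
p=0,i=5: s = 9+5 = 14
p=1,i=2: s = 14+3 = 17
p=1,i=3: s = 17+4 = 21
p=1,i=4: s = 21+5 = 26
p=1,i=5: s = 26+6 = 32
p=2,i=2: s = 32+4 = 36
p=2,i=3: s = 36+5 = 41
p=2,i=4: s = 41+6 = 47
p=2,i=5: s = 47+7 = 54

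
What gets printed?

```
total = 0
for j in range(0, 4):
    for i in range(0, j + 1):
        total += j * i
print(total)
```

25

j=0,i=0: total = 0+0 = 0
j=1,i=0: total = 0+0 = 0
j=1,i=1: total = 0+1 = 1
j=2,i=0: total = 1+0 = 1
j=2,i=1: total = 1+2 = 3
j=2,i=2: total = 3+4 = 7
j=3,i=0: total = 7+0 = 7
j=3,i=1: total = 7+3 = 10
j=3,i=2: total = 10+6 = 16
j=3,i=3: total = 16+9 = 25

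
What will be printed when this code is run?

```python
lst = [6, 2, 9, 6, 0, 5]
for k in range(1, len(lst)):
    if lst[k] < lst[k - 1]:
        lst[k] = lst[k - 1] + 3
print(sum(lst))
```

k=1: 2<6, lst[1] = 6+3 = 9 → [6, 9, 9, 6, 0, 5]
k=2: 9>=9, unchanged → [6, 9, 9, 6, 0, 5]
k=3: 6<9, lst[3] = 9+3 = 12 → [6, 9, 9, 12, 0, 5]
k=4: 0<12, lst[4] = 12+3 = 15 → [6, 9, 9, 12, 15, 5]
k=5: 5<15, lst[5] = 15+3 = 18 → [6, 9, 9, 12, 15, 18]
sum = 69

69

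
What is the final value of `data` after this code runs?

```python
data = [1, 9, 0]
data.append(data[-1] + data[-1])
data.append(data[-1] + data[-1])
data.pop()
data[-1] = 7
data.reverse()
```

append data[-1]+data[-1] = 0+0 = 0 → [1, 9, 0, 0]
append data[-1]+data[-1] = 0+0 = 0 → [1, 9, 0, 0, 0]
pop() removes 0 → [1, 9, 0, 0]
data[-1] = 7 → [1, 9, 0, 7]
reverse → [7, 0, 9, 1]

[7, 0, 9, 1]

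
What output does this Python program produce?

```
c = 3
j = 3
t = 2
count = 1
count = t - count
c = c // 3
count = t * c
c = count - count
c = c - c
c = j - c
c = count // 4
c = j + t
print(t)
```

count = 2-1 = 1
c = 3//3 = 1
count = 2*1 = 2
c = 2-2 = 0
c = 0-0 = 0
c = 3-0 = 3
c = 2//4 = 0
c = 3+2 = 5

2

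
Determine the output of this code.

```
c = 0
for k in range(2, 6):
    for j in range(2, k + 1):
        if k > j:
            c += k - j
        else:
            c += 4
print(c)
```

k=2,j=2: not 2>2, c = 0+4 = 4
k=3,j=2: 3>2, c = 4+1 = 5
k=3,j=3: not 3>3, c = 5+4 = 9
k=4,j=2: 4>2, c = 9+2 = 11
k=4,j=3: 4>3, c = 11+1 = 12
k=4,j=4: not 4>4, c = 12+4 = 16
k=5,j=2: 5>2, c = 16+3 = 19
k=5,j=3: 5>3, c = 19+2 = 21
k=5,j=4: 5>4, c = 21+1 = 22
k=5,j=5: not 5>5, c = 22+4 = 26

26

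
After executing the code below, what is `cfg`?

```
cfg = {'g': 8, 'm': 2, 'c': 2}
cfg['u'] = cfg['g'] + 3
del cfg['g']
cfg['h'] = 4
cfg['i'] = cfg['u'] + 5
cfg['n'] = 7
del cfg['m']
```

cfg['u'] = cfg['g']+3 = 11 → {'g': 8, 'm': 2, 'c': 2, 'u': 11}
del 'g' → {'m': 2, 'c': 2, 'u': 11}
cfg['h'] = 4 → {'m': 2, 'c': 2, 'u': 11, 'h': 4}
cfg['i'] = cfg['u']+5 = 16 → {'m': 2, 'c': 2, 'u': 11, 'h': 4, 'i': 16}
cfg['n'] = 7 → {'m': 2, 'c': 2, 'u': 11, 'h': 4, 'i': 16, 'n': 7}
del 'm' → {'c': 2, 'u': 11, 'h': 4, 'i': 16, 'n': 7}

{'c': 2, 'u': 11, 'h': 4, 'i': 16, 'n': 7}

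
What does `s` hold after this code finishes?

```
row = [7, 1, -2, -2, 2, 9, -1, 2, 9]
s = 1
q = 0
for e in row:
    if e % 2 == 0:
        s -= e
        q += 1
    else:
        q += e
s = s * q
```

29

e=7: not even; q=7
e=1: not even; q=8
e=-2: even, s = 1-(-2) = 3; q=9
e=-2: even, s = 3-(-2) = 5; q=10
e=2: even, s = 5-2 = 3; q=11
e=9: not even; q=20
e=-1: not even; q=19
e=2: even, s = 3-2 = 1; q=20
e=9: not even; q=29
s*q = 1*29 = 29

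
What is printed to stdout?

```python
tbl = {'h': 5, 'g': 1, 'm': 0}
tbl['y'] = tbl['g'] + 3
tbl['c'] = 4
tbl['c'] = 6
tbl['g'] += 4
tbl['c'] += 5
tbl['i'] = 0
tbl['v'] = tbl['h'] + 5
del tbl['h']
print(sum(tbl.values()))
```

30

tbl['y'] = tbl['g']+3 = 4 → {'h': 5, 'g': 1, 'm': 0, 'y': 4}
tbl['c'] = 4 → {'h': 5, 'g': 1, 'm': 0, 'y': 4, 'c': 4}
tbl['c'] = 6 → {'h': 5, 'g': 1, 'm': 0, 'y': 4, 'c': 6}
tbl['g'] = 1+4 = 5 → {'h': 5, 'g': 5, 'm': 0, 'y': 4, 'c': 6}
tbl['c'] = 6+5 = 11 → {'h': 5, 'g': 5, 'm': 0, 'y': 4, 'c': 11}
tbl['i'] = 0 → {'h': 5, 'g': 5, 'm': 0, 'y': 4, 'c': 11, 'i': 0}
tbl['v'] = tbl['h']+5 = 10 → {'h': 5, 'g': 5, 'm': 0, 'y': 4, 'c': 11, 'i': 0, 'v': 10}
del 'h' → {'g': 5, 'm': 0, 'y': 4, 'c': 11, 'i': 0, 'v': 10}
sum of values = 30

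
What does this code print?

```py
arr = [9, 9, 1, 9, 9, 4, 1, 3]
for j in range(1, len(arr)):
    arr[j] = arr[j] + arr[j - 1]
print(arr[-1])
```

j=1: arr[1] = 9+9 = 18 → [9, 18, 1, 9, 9, 4, 1, 3]
j=2: arr[2] = 1+18 = 19 → [9, 18, 19, 9, 9, 4, 1, 3]
j=3: arr[3] = 9+19 = 28 → [9, 18, 19, 28, 9, 4, 1, 3]
j=4: arr[4] = 9+28 = 37 → [9, 18, 19, 28, 37, 4, 1, 3]
j=5: arr[5] = 4+37 = 41 → [9, 18, 19, 28, 37, 41, 1, 3]
j=6: arr[6] = 1+41 = 42 → [9, 18, 19, 28, 37, 41, 42, 3]
j=7: arr[7] = 3+42 = 45 → [9, 18, 19, 28, 37, 41, 42, 45]

45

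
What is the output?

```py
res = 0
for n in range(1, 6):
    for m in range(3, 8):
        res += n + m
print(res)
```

200

n=1,m=3: res = 0+4 = 4
n=1,m=4: res = 4+5 = 9
n=1,m=5: res = 9+6 = 15
n=1,m=6: res = 15+7 = 22
n=1,m=7: res = 22+8 = 30
n=2,m=3: res = 30+5 = 35
n=2,m=4: res = 35+6 = 41
n=2,m=5: res = 41+7 = 48
n=2,m=6: res = 48+8 = 56
n=2,m=7: res = 56+9 = 65
n=3,m=3: res = 65+6 = 71
n=3,m=4: res = 71+7 = 78
n=3,m=5: res = 78+8 = 86
n=3,m=6: res = 86+9 = 95
n=3,m=7: res = 95+10 = 105
n=4,m=3: res = 105+7 = 112
n=4,m=4: res = 112+8 = 120
n=4,m=5: res = 120+9 = 129
n=4,m=6: res = 129+10 = 139
n=4,m=7: res = 139+11 = 150
n=5,m=3: res = 150+8 = 158
n=5,m=4: res = 158+9 = 167
n=5,m=5: res = 167+10 = 177
n=5,m=6: res = 177+11 = 188
n=5,m=7: res = 188+12 = 200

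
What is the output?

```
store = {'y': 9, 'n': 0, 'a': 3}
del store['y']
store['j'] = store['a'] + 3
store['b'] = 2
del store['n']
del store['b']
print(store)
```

del 'y' → {'n': 0, 'a': 3}
store['j'] = store['a']+3 = 6 → {'n': 0, 'a': 3, 'j': 6}
store['b'] = 2 → {'n': 0, 'a': 3, 'j': 6, 'b': 2}
del 'n' → {'a': 3, 'j': 6, 'b': 2}
del 'b' → {'a': 3, 'j': 6}

{'a': 3, 'j': 6}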